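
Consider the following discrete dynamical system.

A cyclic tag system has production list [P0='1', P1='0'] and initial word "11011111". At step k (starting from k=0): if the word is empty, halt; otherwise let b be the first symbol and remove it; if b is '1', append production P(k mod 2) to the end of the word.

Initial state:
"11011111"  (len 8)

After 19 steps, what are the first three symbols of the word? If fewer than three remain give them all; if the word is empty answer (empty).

[0] "11011111"  (len 8)
[1] "10111111"  (len 8)
[2] "01111110"  (len 8)
[3] "1111110"  (len 7)
[4] "1111100"  (len 7)
[5] "1111001"  (len 7)
[6] "1110010"  (len 7)
[7] "1100101"  (len 7)
[8] "1001010"  (len 7)
[9] "0010101"  (len 7)
[10] "010101"  (len 6)
[11] "10101"  (len 5)
[12] "01010"  (len 5)
[13] "1010"  (len 4)
[14] "0100"  (len 4)
[15] "100"  (len 3)
[16] "000"  (len 3)
[17] "00"  (len 2)
[18] "0"  (len 1)
[19] (halted — word empty)

(empty)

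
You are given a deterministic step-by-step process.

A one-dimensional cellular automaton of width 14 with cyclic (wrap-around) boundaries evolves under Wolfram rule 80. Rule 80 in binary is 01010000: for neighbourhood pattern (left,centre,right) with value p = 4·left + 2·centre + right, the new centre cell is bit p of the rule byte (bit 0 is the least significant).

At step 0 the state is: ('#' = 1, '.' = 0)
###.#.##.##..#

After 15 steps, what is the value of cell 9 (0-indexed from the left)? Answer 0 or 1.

0

t=0: ###.#.##.##..#
t=1: ..#....#..##..
t=2: ...#....#..##.
t=3: ....#....#..##
t=4: #....#....#..#
t=5: ##....#....#..
t=6: .##....#....#.
t=7: ..##....#....#
t=8: #..##....#....
t=9: .#..##....#...
t=10: ..#..##....#..
t=11: ...#..##....#.
t=12: ....#..##....#
t=13: #....#..##....
t=14: .#....#..##...
t=15: ..#....#..##..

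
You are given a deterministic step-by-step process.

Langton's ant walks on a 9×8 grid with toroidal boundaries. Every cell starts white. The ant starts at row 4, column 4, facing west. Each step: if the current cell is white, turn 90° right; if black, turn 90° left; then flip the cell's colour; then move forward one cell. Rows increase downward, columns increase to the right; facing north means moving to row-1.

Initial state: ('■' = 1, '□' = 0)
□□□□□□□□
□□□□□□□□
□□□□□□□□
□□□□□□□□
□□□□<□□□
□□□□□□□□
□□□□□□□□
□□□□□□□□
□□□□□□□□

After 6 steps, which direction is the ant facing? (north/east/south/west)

west

t=0: □□□□□□□□
□□□□□□□□
□□□□□□□□
□□□□□□□□
□□□□<□□□
□□□□□□□□
□□□□□□□□
□□□□□□□□
□□□□□□□□
t=1: □□□□□□□□
□□□□□□□□
□□□□□□□□
□□□□^□□□
□□□□■□□□
□□□□□□□□
□□□□□□□□
□□□□□□□□
□□□□□□□□
t=2: □□□□□□□□
□□□□□□□□
□□□□□□□□
□□□□■>□□
□□□□■□□□
□□□□□□□□
□□□□□□□□
□□□□□□□□
□□□□□□□□
t=3: □□□□□□□□
□□□□□□□□
□□□□□□□□
□□□□■■□□
□□□□■v□□
□□□□□□□□
□□□□□□□□
□□□□□□□□
□□□□□□□□
t=4: □□□□□□□□
□□□□□□□□
□□□□□□□□
□□□□■■□□
□□□□<■□□
□□□□□□□□
□□□□□□□□
□□□□□□□□
□□□□□□□□
t=5: □□□□□□□□
□□□□□□□□
□□□□□□□□
□□□□■■□□
□□□□□■□□
□□□□v□□□
□□□□□□□□
□□□□□□□□
□□□□□□□□
t=6: □□□□□□□□
□□□□□□□□
□□□□□□□□
□□□□■■□□
□□□□□■□□
□□□<■□□□
□□□□□□□□
□□□□□□□□
□□□□□□□□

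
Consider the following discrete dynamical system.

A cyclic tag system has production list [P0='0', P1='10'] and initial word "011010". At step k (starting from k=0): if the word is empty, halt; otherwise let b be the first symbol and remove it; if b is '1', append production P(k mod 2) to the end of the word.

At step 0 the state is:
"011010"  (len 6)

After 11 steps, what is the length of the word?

k=0  "011010"  (len 6)
k=1  "11010"  (len 5)
k=2  "101010"  (len 6)
k=3  "010100"  (len 6)
k=4  "10100"  (len 5)
k=5  "01000"  (len 5)
k=6  "1000"  (len 4)
k=7  "0000"  (len 4)
k=8  "000"  (len 3)
k=9  "00"  (len 2)
k=10  "0"  (len 1)
k=11  (halted — word empty)

0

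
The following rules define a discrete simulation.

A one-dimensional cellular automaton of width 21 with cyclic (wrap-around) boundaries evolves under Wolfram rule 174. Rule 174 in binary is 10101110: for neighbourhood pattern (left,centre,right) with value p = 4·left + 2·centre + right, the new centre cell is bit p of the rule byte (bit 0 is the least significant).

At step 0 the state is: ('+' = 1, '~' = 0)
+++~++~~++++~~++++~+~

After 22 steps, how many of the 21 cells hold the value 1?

15

t=0: +++~++~~++++~~++++~+~
t=1: ++~++~~++++~~++++~+++
t=2: +~++~~++++~~++++~++++
t=3: ~++~~++++~~++++~+++++
t=4: ++~~++++~~++++~+++++~
t=5: +~~++++~~++++~+++++~+
t=6: ~~++++~~++++~+++++~++
t=7: ~++++~~++++~+++++~++~
t=8: ++++~~++++~+++++~++~~
t=9: +++~~++++~+++++~++~~+
t=10: ++~~++++~+++++~++~~++
t=11: +~~++++~+++++~++~~+++
t=12: ~~++++~+++++~++~~++++
t=13: ~++++~+++++~++~~++++~
t=14: ++++~+++++~++~~++++~~
t=15: +++~+++++~++~~++++~~+
t=16: ++~+++++~++~~++++~~++
t=17: +~+++++~++~~++++~~+++
t=18: ~+++++~++~~++++~~++++
t=19: +++++~++~~++++~~++++~
t=20: ++++~++~~++++~~++++~+
t=21: +++~++~~++++~~++++~++
t=22: ++~++~~++++~~++++~+++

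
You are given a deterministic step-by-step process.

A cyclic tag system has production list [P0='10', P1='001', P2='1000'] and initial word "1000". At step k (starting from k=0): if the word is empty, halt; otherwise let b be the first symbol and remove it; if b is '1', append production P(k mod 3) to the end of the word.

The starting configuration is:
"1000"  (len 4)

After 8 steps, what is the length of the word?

1

t=0: "1000"  (len 4)
t=1: "00010"  (len 5)
t=2: "0010"  (len 4)
t=3: "010"  (len 3)
t=4: "10"  (len 2)
t=5: "0001"  (len 4)
t=6: "001"  (len 3)
t=7: "01"  (len 2)
t=8: "1"  (len 1)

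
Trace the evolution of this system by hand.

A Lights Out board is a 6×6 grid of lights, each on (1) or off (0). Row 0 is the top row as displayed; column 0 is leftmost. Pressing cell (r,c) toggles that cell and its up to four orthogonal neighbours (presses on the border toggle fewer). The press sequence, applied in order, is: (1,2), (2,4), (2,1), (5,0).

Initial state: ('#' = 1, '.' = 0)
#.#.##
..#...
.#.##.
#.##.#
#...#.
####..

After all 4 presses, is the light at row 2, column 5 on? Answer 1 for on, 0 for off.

t=0: #.#.##
..#...
.#.##.
#.##.#
#...#.
####..
t=1: #...##
.#.#..
.####.
#.##.#
#...#.
####..
t=2: #...##
.#.##.
.##..#
#.####
#...#.
####..
t=3: #...##
...##.
#....#
######
#...#.
####..
t=4: #...##
...##.
#....#
######
....#.
..##..

1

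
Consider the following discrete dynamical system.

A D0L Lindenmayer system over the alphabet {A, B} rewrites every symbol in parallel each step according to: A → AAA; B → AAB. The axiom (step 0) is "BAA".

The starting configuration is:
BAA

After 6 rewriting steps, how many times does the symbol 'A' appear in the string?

2186

k=0  BAA
k=1  AABAAAAAA
k=2  AAAAAAAABAAAAAAAAAAAAAAAAAA
k=3  AAAAAAAAAAAAAAAAAAAAAAAAAABAAAAAAAAAAAAAAAAAAAAAAAAAAAAAAAAAAAAAAAAAAAAAAAAAAAAAA
k=4  AAAAAAAAAAAAAAAAAAAAAAAAAAAAAAAAAAAAAAAAAAAAAAAAAAAAAAAAAA…AAAAAAAAAAAAAAAAAAAAAAAAAAAAAAAAAAAAAAAAAAAAAAAAAAAAAAAAAA  (len 243)
k=5  AAAAAAAAAAAAAAAAAAAAAAAAAAAAAAAAAAAAAAAAAAAAAAAAAAAAAAAAAA…AAAAAAAAAAAAAAAAAAAAAAAAAAAAAAAAAAAAAAAAAAAAAAAAAAAAAAAAAA  (len 729)
k=6  AAAAAAAAAAAAAAAAAAAAAAAAAAAAAAAAAAAAAAAAAAAAAAAAAAAAAAAAAA…AAAAAAAAAAAAAAAAAAAAAAAAAAAAAAAAAAAAAAAAAAAAAAAAAAAAAAAAAA  (len 2187)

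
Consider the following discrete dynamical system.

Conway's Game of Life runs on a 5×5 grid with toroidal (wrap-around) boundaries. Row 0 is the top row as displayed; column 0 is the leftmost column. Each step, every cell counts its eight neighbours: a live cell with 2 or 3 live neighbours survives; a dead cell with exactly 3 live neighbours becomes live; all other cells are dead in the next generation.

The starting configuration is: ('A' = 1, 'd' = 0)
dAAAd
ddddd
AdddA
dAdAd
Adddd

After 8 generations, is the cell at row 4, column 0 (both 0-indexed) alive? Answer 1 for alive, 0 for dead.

t=0: dAAAd
ddddd
AdddA
dAdAd
Adddd
t=1: dAAdd
AAAAA
AdddA
dAddd
AddAA
t=2: ddddd
ddddd
ddddd
dAdAd
AddAA
t=3: ddddA
ddddd
ddddd
AdAAd
AdAAA
t=4: AdddA
ddddd
ddddd
AdAdd
AdAdd
t=5: AAddA
ddddd
ddddd
ddddd
AddAd
t=6: AAddA
Adddd
ddddd
ddddd
AAddd
t=7: ddddA
AAddA
ddddd
ddddd
dAddA
t=8: dAdAA
AdddA
Adddd
ddddd
Adddd

1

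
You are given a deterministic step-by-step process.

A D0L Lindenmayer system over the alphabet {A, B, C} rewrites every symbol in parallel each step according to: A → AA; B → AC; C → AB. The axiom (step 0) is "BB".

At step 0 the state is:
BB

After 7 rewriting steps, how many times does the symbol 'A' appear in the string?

254

gen 0: BB
gen 1: ACAC
gen 2: AAABAAAB
gen 3: AAAAAAACAAAAAAAC
gen 4: AAAAAAAAAAAAAAABAAAAAAAAAAAAAAAB
gen 5: AAAAAAAAAAAAAAAAAAAAAAAAAAAAAAACAAAAAAAAAAAAAAAAAAAAAAAAAAAAAAAC
gen 6: AAAAAAAAAAAAAAAAAAAAAAAAAAAAAAAAAAAAAAAAAAAAAAAAAAAAAAAAAA…AAAAAAAAAAAAAAAAAAAAAAAAAAAAAAAAAAAAAAAAAAAAAAAAAAAAAAAAAB  (len 128)
gen 7: AAAAAAAAAAAAAAAAAAAAAAAAAAAAAAAAAAAAAAAAAAAAAAAAAAAAAAAAAA…AAAAAAAAAAAAAAAAAAAAAAAAAAAAAAAAAAAAAAAAAAAAAAAAAAAAAAAAAC  (len 256)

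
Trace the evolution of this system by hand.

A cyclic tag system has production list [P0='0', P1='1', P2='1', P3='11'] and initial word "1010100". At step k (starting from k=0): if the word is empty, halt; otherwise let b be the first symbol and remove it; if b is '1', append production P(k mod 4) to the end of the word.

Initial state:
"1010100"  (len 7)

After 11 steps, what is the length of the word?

0

step 0: "1010100"  (len 7)
step 1: "0101000"  (len 7)
step 2: "101000"  (len 6)
step 3: "010001"  (len 6)
step 4: "10001"  (len 5)
step 5: "00010"  (len 5)
step 6: "0010"  (len 4)
step 7: "010"  (len 3)
step 8: "10"  (len 2)
step 9: "00"  (len 2)
step 10: "0"  (len 1)
step 11: (halted — word empty)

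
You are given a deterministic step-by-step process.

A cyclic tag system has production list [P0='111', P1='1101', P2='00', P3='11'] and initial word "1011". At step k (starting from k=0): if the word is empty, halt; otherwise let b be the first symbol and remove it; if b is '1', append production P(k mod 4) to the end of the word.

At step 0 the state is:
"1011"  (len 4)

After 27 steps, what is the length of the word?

t=0: "1011"  (len 4)
t=1: "011111"  (len 6)
t=2: "11111"  (len 5)
t=3: "111100"  (len 6)
t=4: "1110011"  (len 7)
t=5: "110011111"  (len 9)
t=6: "100111111101"  (len 12)
t=7: "0011111110100"  (len 13)
t=8: "011111110100"  (len 12)
t=9: "11111110100"  (len 11)
t=10: "11111101001101"  (len 14)
t=11: "111110100110100"  (len 15)
t=12: "1111010011010011"  (len 16)
t=13: "111010011010011111"  (len 18)
t=14: "110100110100111111101"  (len 21)
t=15: "1010011010011111110100"  (len 22)
t=16: "01001101001111111010011"  (len 23)
t=17: "1001101001111111010011"  (len 22)
t=18: "0011010011111110100111101"  (len 25)
t=19: "011010011111110100111101"  (len 24)
t=20: "11010011111110100111101"  (len 23)
t=21: "1010011111110100111101111"  (len 25)
t=22: "0100111111101001111011111101"  (len 28)
t=23: "100111111101001111011111101"  (len 27)
t=24: "0011111110100111101111110111"  (len 28)
t=25: "011111110100111101111110111"  (len 27)
t=26: "11111110100111101111110111"  (len 26)
t=27: "111111010011110111111011100"  (len 27)

27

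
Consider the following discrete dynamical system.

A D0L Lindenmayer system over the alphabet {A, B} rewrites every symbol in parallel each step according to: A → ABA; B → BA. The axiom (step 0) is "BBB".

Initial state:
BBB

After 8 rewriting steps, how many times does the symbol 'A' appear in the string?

[0] BBB
[1] BABABA
[2] BAABABAABABAABA
[3] BAABAABABAABABAABAABABAABABAABAABABAABA
[4] BAABAABABAABAABABAABABAABAABABAABABAABAABABAABAABABAABABAABAABABAABABAABAABABAABAABABAABABAABAABABAABA
[5] BAABAABABAABAABABAABABAABAABABAABAABABAABABAABAABABAABABAA…ABAABABAABABAABAABABAABABAABAABABAABAABABAABABAABAABABAABA  (len 267)
[6] BAABAABABAABAABABAABABAABAABABAABAABABAABABAABAABABAABABAA…ABAABABAABABAABAABABAABABAABAABABAABAABABAABABAABAABABAABA  (len 699)
[7] BAABAABABAABAABABAABABAABAABABAABAABABAABABAABAABABAABABAA…ABAABABAABABAABAABABAABABAABAABABAABAABABAABABAABAABABAABA  (len 1830)
[8] BAABAABABAABAABABAABABAABAABABAABAABABAABABAABAABABAABABAA…ABAABABAABABAABAABABAABABAABAABABAABAABABAABABAABAABABAABA  (len 4791)

2961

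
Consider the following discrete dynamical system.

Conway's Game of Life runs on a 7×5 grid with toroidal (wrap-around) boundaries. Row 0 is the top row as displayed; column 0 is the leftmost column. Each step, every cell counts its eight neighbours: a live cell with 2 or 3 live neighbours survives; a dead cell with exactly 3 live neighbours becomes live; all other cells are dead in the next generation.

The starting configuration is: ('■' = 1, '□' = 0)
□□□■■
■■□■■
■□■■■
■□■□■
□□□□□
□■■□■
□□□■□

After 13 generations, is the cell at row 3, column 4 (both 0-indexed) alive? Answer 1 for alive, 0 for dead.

1

0) □□□■■
■■□■■
■□■■■
■□■□■
□□□□□
□■■□■
□□□■□
1) □□□□□
□■□□□
□□□□□
■□■□□
□□■□■
□□■■□
■□□□□
2) □□□□□
□□□□□
□■□□□
□■□■□
□□■□■
□■■■■
□□□□□
3) □□□□□
□□□□□
□□■□□
■■□■□
□□□□■
■■■□■
□□■■□
4) □□□□□
□□□□□
□■■□□
■■■■■
□□□□□
■■■□■
■□■■■
5) □□□■■
□□□□□
□□□□■
■□□■■
□□□□□
□□■□□
□□■□□
6) □□□■□
□□□■■
■□□■■
■□□■■
□□□■■
□□□□□
□□■□□
7) □□■■■
■□■□□
□□■□□
□□■□□
■□□■□
□□□■□
□□□□□
8) □■■■■
□□■□■
□□■■□
□■■■□
□□■■■
□□□□■
□□■□■
9) □■□□■
■□□□■
□□□□■
□■□□□
■■□□■
■□■□■
□■■□■
10) □■■□■
□□□■■
□□□□■
□■□□■
□□■■■
□□■□□
□□■□■
11) □■■□■
□□■□■
□□□□■
□□■□■
■■■□■
□■■□■
■□■□□
12) □□■□■
□■■□■
■□□□■
□□■□■
□□□□■
□□□□■
□□□□■
13) □■■□■
□■■□■
□□■□■
□□□□■
■□□□■
■□□■■
■□□□■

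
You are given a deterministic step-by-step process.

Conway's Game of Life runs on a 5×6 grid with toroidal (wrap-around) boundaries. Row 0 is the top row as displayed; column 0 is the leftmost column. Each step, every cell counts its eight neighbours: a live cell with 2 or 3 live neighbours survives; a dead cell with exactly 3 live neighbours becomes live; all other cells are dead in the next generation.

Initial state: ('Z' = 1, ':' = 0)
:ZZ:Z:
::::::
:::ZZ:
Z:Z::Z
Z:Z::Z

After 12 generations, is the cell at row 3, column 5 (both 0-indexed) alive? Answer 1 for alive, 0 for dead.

0

step 0: :ZZ:Z:
::::::
:::ZZ:
Z:Z::Z
Z:Z::Z
step 1: ZZZZ:Z
::Z:Z:
:::ZZZ
Z:Z:::
::Z:Z:
step 2: Z::::Z
::::::
:ZZ:ZZ
:ZZ:::
::::Z:
step 3: :::::Z
:Z::Z:
ZZZZ::
ZZZ:ZZ
ZZ:::Z
step 4: :Z::ZZ
:Z:ZZZ
::::::
::::Z:
::Z:::
step 5: :Z:::Z
::ZZ:Z
:::Z:Z
::::::
:::ZZZ
step 6: :::::Z
::ZZ:Z
::ZZ::
:::Z:Z
Z:::ZZ
step 7: :::Z::
::ZZ::
::::::
Z:ZZ:Z
Z:::::
step 8: ::ZZ::
::ZZ::
:Z::Z:
ZZ:::Z
ZZZZZZ
step 9: Z::::Z
:Z::Z:
:Z:ZZZ
::::::
::::::
step 10: Z::::Z
:ZZZ::
Z:ZZZZ
::::Z:
::::::
step 11: ZZZ:::
::::::
Z::::Z
::::Z:
:::::Z
step 12: ZZ::::
:::::Z
:::::Z
Z:::Z:
ZZ:::Z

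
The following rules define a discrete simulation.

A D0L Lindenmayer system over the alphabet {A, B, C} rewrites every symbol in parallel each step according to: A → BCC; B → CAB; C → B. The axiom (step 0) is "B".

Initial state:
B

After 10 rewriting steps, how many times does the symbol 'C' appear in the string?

1737

[0] B
[1] CAB
[2] BBCCCAB
[3] CABCABBBBBCCCAB
[4] BBCCCABBBCCCABCABCABCABCABBBBBCCCAB
[5] CABCABBBBBCCCABCABCABBBBBCCCABBBCCCABBBCCCABBBCCCABBBCCCABCABCABCABCABBBBBCCCAB
[6] BBCCCABBBCCCABCABCABCABCABBBBBCCCABBBCCCABBBCCCABCABCABCAB…BBBBCCCABBBCCCABBBCCCABBBCCCABBBCCCABCABCABCABCABBBBBCCCAB  (len 179)
[7] CABCABBBBBCCCABCABCABBBBBCCCABBBCCCABBBCCCABBBCCCABBBCCCAB…BBBBCCCABBBCCCABBBCCCABBBCCCABBBCCCABCABCABCABCABBBBBCCCAB  (len 407)
[8] BBCCCABBBCCCABCABCABCABCABBBBBCCCABBBCCCABBBCCCABCABCABCAB…BBBBCCCABBBCCCABBBCCCABBBCCCABBBCCCABCABCABCABCABBBBBCCCAB  (len 923)
[9] CABCABBBBBCCCABCABCABBBBBCCCABBBCCCABBBCCCABBBCCCABBBCCCAB…BBBBCCCABBBCCCABBBCCCABBBCCCABBBCCCABCABCABCABCABBBBBCCCAB  (len 2095)
[10] BBCCCABBBCCCABCABCABCABCABBBBBCCCABBBCCCABBBCCCABCABCABCAB…BBBBCCCABBBCCCABBBCCCABBBCCCABBBCCCABCABCABCABCABBBBBCCCAB  (len 4755)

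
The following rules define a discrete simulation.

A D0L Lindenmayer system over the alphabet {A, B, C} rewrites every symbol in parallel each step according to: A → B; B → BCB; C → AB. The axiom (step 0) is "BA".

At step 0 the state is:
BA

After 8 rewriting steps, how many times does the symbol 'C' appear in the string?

k=0  BA
k=1  BCBB
k=2  BCBABBCBBCB
k=3  BCBABBCBBBCBBCBABBCBBCBABBCB
k=4  BCBABBCBBBCBBCBABBCBBCBBCBABBCBBCBABBCBBBCBBCBABBCBBCBABBCBBBCBBCBABBCB
k=5  BCBABBCBBBCBBCBABBCBBCBBCBABBCBBCBABBCBBBCBBCBABBCBBCBABBC…CBABBCBBCBABBCBBBCBBCBABBCBBCBBCBABBCBBCBABBCBBBCBBCBABBCB  (len 181)
k=6  BCBABBCBBBCBBCBABBCBBCBBCBABBCBBCBABBCBBBCBBCBABBCBBCBABBC…CBABBCBBCBABBCBBBCBBCBABBCBBCBBCBABBCBBCBABBCBBBCBBCBABBCB  (len 461)
k=7  BCBABBCBBBCBBCBABBCBBCBBCBABBCBBCBABBCBBBCBBCBABBCBBCBABBC…CBABBCBBCBABBCBBBCBBCBABBCBBCBBCBABBCBBCBABBCBBBCBBCBABBCB  (len 1174)
k=8  BCBABBCBBBCBBCBABBCBBCBBCBABBCBBCBABBCBBBCBBCBABBCBBCBABBC…CBABBCBBCBABBCBBBCBBCBABBCBBCBBCBABBCBBCBABBCBBBCBBCBABBCB  (len 2990)

759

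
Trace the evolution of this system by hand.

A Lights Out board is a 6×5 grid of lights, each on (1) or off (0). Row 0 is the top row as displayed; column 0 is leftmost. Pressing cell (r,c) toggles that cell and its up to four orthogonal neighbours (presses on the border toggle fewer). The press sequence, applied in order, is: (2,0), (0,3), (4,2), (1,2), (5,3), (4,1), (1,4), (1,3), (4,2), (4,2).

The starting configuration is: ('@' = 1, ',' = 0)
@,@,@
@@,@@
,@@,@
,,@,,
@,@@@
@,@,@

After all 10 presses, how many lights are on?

0) @,@,@
@@,@@
,@@,@
,,@,,
@,@@@
@,@,@
1) @,@,@
,@,@@
@,@,@
@,@,,
@,@@@
@,@,@
2) @,,@,
,@,,@
@,@,@
@,@,,
@,@@@
@,@,@
3) @,,@,
,@,,@
@,@,@
@,,,,
@@,,@
@,,,@
4) @,@@,
,,@@@
@,,,@
@,,,,
@@,,@
@,,,@
5) @,@@,
,,@@@
@,,,@
@,,,,
@@,@@
@,@@,
6) @,@@,
,,@@@
@,,,@
@@,,,
,,@@@
@@@@,
7) @,@@@
,,@,,
@,,,,
@@,,,
,,@@@
@@@@,
8) @,@,@
,,,@@
@,,@,
@@,,,
,,@@@
@@@@,
9) @,@,@
,,,@@
@,,@,
@@@,,
,@,,@
@@,@,
10) @,@,@
,,,@@
@,,@,
@@,,,
,,@@@
@@@@,

16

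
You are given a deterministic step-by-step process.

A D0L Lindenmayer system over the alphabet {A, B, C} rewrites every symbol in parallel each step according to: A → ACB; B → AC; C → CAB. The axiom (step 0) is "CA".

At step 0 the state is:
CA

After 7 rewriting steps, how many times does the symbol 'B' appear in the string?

0) CA
1) CABACB
2) CABACBACACBCABAC
3) CABACBACACBCABACACBCABACBCABACCABACBACACBCAB
4) CABACBACACBCABACACBCABACBCABACCABACBACACBCABACBCABACCABACBACACBCABACCABACBACACBCABCABACBACACBCABACACBCABACBCABACCABACBAC
5) CABACBACACBCABACACBCABACBCABACCABACBACACBCABACBCABACCABACB…BCABACCABACBACACBCABACCABACBACACBCABCABACBACACBCABACACBCAB  (len 328)
6) CABACBACACBCABACACBCABACBCABACCABACBACACBCABACBCABACCABACB…BACBACACBCABACACBCABACBCABACCABACBACACBCABACBCABACCABACBAC  (len 896)
7) CABACBACACBCABACACBCABACBCABACCABACBACACBCABACBCABACCABACB…BCABACCABACBACACBCABACCABACBACACBCABCABACBACACBCABACACBCAB  (len 2448)

656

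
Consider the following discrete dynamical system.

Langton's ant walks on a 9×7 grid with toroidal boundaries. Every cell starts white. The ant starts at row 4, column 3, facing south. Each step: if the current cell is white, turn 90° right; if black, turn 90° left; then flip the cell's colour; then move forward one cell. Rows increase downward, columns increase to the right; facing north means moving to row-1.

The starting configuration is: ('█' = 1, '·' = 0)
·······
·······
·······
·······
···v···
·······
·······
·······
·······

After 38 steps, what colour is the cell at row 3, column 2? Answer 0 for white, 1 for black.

1

t=0: ·······
·······
·······
·······
···v···
·······
·······
·······
·······
t=1: ·······
·······
·······
·······
··<█···
·······
·······
·······
·······
t=2: ·······
·······
·······
··^····
··██···
·······
·······
·······
·······
t=3: ·······
·······
·······
··█>···
··██···
·······
·······
·······
·······
t=4: ·······
·······
·······
··██···
··█v···
·······
·······
·······
·······
t=5: ·······
·······
·······
··██···
··█·>··
·······
·······
·······
·······
t=6: ·······
·······
·······
··██···
··█·█··
····v··
·······
·······
·······
t=7: ·······
·······
·······
··██···
··█·█··
···<█··
·······
·······
·······
t=8: ·······
·······
·······
··██···
··█^█··
···██··
·······
·······
·······
t=9: ·······
·······
·······
··██···
··██>··
···██··
·······
·······
·······
t=10: ·······
·······
·······
··██^··
··██···
···██··
·······
·······
·······
t=11: ·······
·······
·······
··███>·
··██···
···██··
·······
·······
·······
t=12: ·······
·······
·······
··████·
··██·v·
···██··
·······
·······
·······
t=13: ·······
·······
·······
··████·
··██<█·
···██··
·······
·······
·······
t=14: ·······
·······
·······
··██^█·
··████·
···██··
·······
·······
·······
t=15: ·······
·······
·······
··█<·█·
··████·
···██··
·······
·······
·······
t=16: ·······
·······
·······
··█··█·
··█v██·
···██··
·······
·······
·······
t=17: ·······
·······
·······
··█··█·
··█·>█·
···██··
·······
·······
·······
t=18: ·······
·······
·······
··█·^█·
··█··█·
···██··
·······
·······
·······
t=19: ·······
·······
·······
··█·█>·
··█··█·
···██··
·······
·······
·······
t=20: ·······
·······
·····^·
··█·█··
··█··█·
···██··
·······
·······
·······
t=21: ·······
·······
·····█>
··█·█··
··█··█·
···██··
·······
·······
·······
t=22: ·······
·······
·····██
··█·█·v
··█··█·
···██··
·······
·······
·······
t=23: ·······
·······
·····██
··█·█<█
··█··█·
···██··
·······
·······
·······
t=24: ·······
·······
·····^█
··█·███
··█··█·
···██··
·······
·······
·······
t=25: ·······
·······
····<·█
··█·███
··█··█·
···██··
·······
·······
·······
t=26: ·······
····^··
····█·█
··█·███
··█··█·
···██··
·······
·······
·······
t=27: ·······
····█>·
····█·█
··█·███
··█··█·
···██··
·······
·······
·······
t=28: ·······
····██·
····█v█
··█·███
··█··█·
···██··
·······
·······
·······
t=29: ·······
····██·
····<██
··█·███
··█··█·
···██··
·······
·······
·······
t=30: ·······
····██·
·····██
··█·v██
··█··█·
···██··
·······
·······
·······
t=31: ·······
····██·
·····██
··█··>█
··█··█·
···██··
·······
·······
·······
t=32: ·······
····██·
·····^█
··█···█
··█··█·
···██··
·······
·······
·······
t=33: ·······
····██·
····<·█
··█···█
··█··█·
···██··
·······
·······
·······
t=34: ·······
····^█·
····█·█
··█···█
··█··█·
···██··
·······
·······
·······
t=35: ·······
···<·█·
····█·█
··█···█
··█··█·
···██··
·······
·······
·······
t=36: ···^···
···█·█·
····█·█
··█···█
··█··█·
···██··
·······
·······
·······
t=37: ···█>··
···█·█·
····█·█
··█···█
··█··█·
···██··
·······
·······
·······
t=38: ···██··
···█v█·
····█·█
··█···█
··█··█·
···██··
·······
·······
·······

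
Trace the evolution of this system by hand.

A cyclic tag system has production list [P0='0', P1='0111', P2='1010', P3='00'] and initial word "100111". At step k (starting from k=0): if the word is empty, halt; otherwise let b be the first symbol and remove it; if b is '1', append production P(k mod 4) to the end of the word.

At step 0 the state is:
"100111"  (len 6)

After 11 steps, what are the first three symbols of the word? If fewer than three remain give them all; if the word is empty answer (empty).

111

t=0: "100111"  (len 6)
t=1: "001110"  (len 6)
t=2: "01110"  (len 5)
t=3: "1110"  (len 4)
t=4: "11000"  (len 5)
t=5: "10000"  (len 5)
t=6: "00000111"  (len 8)
t=7: "0000111"  (len 7)
t=8: "000111"  (len 6)
t=9: "00111"  (len 5)
t=10: "0111"  (len 4)
t=11: "111"  (len 3)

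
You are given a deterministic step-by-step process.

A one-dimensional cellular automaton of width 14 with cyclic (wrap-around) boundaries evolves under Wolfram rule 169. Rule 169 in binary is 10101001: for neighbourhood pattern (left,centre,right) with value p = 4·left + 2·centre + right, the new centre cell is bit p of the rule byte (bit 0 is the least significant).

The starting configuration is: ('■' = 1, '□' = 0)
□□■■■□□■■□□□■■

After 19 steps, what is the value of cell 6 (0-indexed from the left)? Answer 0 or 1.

0

gen 0: □□■■■□□■■□□□■■
gen 1: □□■■□□□■□□■□■□
gen 2: ■□■□□■□□□□□■□□
gen 3: □■□□□□□■■■□□□□
gen 4: □□□■■■□■■□□■■■
gen 5: □■□■■□■■□□□■■□
gen 6: □□■■□■■□□■□■□□
gen 7: ■□■□■■□□□□■□□■
gen 8: □■□■■□□■■□□□□■
gen 9: ■□■■□□□■□□■■□□
gen 10: □■■□□■□□□□■□□□
gen 11: □■□□□□□■■□□□■■
gen 12: ■□□■■■□■□□■□■□
gen 13: □□□■■□■□□□□■□■
gen 14: □■□■□■□□■■□□■□
gen 15: □□■□■□□□■□□□□□
gen 16: ■□□■□□■□□□■■■■
gen 17: □□□□□□□□■□■■■■
gen 18: □■■■■■■□□■■■■□
gen 19: □■■■■■□□□■■■□□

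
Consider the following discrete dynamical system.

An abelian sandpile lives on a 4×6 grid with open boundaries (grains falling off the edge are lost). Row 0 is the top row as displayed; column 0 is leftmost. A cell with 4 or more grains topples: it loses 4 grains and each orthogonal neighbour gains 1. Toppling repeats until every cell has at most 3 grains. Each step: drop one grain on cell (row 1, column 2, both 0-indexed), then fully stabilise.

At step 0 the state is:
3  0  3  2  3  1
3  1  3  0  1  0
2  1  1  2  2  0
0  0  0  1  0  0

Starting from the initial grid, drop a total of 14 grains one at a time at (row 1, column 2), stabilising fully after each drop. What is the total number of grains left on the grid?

t=0: 3  0  3  2  3  1
3  1  3  0  1  0
2  1  1  2  2  0
0  0  0  1  0  0
t=1: 3  1  0  3  3  1
3  2  1  1  1  0
2  1  2  2  2  0
0  0  0  1  0  0
t=2: 3  1  0  3  3  1
3  2  2  1  1  0
2  1  2  2  2  0
0  0  0  1  0  0
t=3: 3  1  0  3  3  1
3  2  3  1  1  0
2  1  2  2  2  0
0  0  0  1  0  0
t=4: 3  1  1  3  3  1
3  3  0  2  1  0
2  1  3  2  2  0
0  0  0  1  0  0
t=5: 3  1  1  3  3  1
3  3  1  2  1  0
2  1  3  2  2  0
0  0  0  1  0  0
t=6: 3  1  1  3  3  1
3  3  2  2  1  0
2  1  3  2  2  0
0  0  0  1  0  0
t=7: 3  1  1  3  3  1
3  3  3  2  1  0
2  1  3  2  2  0
0  0  0  1  0  0
t=8: 0  3  2  3  3  1
1  1  2  3  1  0
3  3  0  3  2  0
0  0  1  1  0  0
t=9: 0  3  2  3  3  1
1  1  3  3  1  0
3  3  0  3  2  0
0  0  1  1  0  0
t=10: 1  0  1  2  0  2
1  3  2  2  3  0
3  3  2  0  3  0
0  0  1  2  0  0
t=11: 1  0  1  2  0  2
1  3  3  2  3  0
3  3  2  0  3  0
0  0  1  2  0  0
t=12: 1  1  2  2  0  2
3  1  2  3  3  0
0  2  0  1  3  0
1  1  2  2  0  0
t=13: 1  1  2  2  0  2
3  1  3  3  3  0
0  2  0  1  3  0
1  1  2  2  0  0
t=14: 1  1  3  3  1  2
3  2  1  1  1  1
0  2  1  3  0  1
1  1  2  2  1  0

34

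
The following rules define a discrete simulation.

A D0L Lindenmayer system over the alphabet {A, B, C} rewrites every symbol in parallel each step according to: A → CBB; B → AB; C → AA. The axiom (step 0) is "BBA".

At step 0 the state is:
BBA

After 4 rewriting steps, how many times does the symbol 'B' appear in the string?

0) BBA
1) ABABCBB
2) CBBABCBBABAAABAB
3) AAABABCBBABAAABABCBBABCBBCBBCBBABCBBAB
4) CBBCBBCBBABCBBABAAABABCBBABCBBCBBCBBABCBBABAAABABCBBABAAABABAAABABAAABABCBBABAAABABCBBAB

44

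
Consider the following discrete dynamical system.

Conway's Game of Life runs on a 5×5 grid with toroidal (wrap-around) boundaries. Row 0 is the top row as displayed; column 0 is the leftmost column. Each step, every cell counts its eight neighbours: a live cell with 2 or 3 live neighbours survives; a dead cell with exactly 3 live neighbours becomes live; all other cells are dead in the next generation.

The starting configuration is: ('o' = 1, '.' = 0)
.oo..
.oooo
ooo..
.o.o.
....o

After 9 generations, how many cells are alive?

11

t=0: .oo..
.oooo
ooo..
.o.o.
....o
t=1: .o..o
....o
.....
.o.oo
oo.o.
t=2: .oooo
o....
o..oo
.o.oo
.o.o.
t=3: .o.oo
.....
.ooo.
.o...
.o...
t=4: o.o..
oo..o
.oo..
oo...
.o...
t=5: ..o.o
...oo
..o.o
o....
..o..
t=6: ..o.o
o.o.o
o...o
.o.o.
.o.o.
t=7: ..o.o
.....
..o..
.o.o.
oo.oo
t=8: .oo.o
...o.
..o..
.o.o.
.o...
t=9: oooo.
.o.o.
..oo.
.o...
.o.o.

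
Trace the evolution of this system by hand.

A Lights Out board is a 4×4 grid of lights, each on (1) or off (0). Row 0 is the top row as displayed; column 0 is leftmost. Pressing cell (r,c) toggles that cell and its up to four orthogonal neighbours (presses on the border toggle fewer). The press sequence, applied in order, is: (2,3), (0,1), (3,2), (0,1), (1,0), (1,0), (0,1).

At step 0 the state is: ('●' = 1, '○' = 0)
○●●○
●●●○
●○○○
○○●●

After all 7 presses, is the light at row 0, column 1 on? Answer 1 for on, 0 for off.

[0] ○●●○
●●●○
●○○○
○○●●
[1] ○●●○
●●●●
●○●●
○○●○
[2] ●○○○
●○●●
●○●●
○○●○
[3] ●○○○
●○●●
●○○●
○●○●
[4] ○●●○
●●●●
●○○●
○●○●
[5] ●●●○
○○●●
○○○●
○●○●
[6] ○●●○
●●●●
●○○●
○●○●
[7] ●○○○
●○●●
●○○●
○●○●

0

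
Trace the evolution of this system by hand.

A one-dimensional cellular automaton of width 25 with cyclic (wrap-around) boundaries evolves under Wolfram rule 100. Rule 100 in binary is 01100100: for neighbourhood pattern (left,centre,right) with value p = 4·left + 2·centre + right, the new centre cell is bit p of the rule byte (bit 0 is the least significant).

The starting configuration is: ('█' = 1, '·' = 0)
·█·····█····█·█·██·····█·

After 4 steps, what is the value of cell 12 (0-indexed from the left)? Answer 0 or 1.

0

k=0  ·█·····█····█·█·██·····█·
k=1  ·█·····█····████·█·····█·
k=2  ·█·····█·······███·····█·
k=3  ·█·····█·········█·····█·
k=4  ·█·····█·········█·····█·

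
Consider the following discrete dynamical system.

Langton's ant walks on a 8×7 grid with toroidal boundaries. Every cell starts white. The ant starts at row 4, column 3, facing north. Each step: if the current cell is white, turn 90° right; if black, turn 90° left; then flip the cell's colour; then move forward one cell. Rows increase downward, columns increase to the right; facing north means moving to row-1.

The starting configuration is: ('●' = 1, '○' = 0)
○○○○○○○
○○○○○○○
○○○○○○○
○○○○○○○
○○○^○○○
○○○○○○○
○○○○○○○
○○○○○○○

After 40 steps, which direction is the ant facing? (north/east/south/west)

[0] ○○○○○○○
○○○○○○○
○○○○○○○
○○○○○○○
○○○^○○○
○○○○○○○
○○○○○○○
○○○○○○○
[1] ○○○○○○○
○○○○○○○
○○○○○○○
○○○○○○○
○○○●>○○
○○○○○○○
○○○○○○○
○○○○○○○
[2] ○○○○○○○
○○○○○○○
○○○○○○○
○○○○○○○
○○○●●○○
○○○○v○○
○○○○○○○
○○○○○○○
[3] ○○○○○○○
○○○○○○○
○○○○○○○
○○○○○○○
○○○●●○○
○○○<●○○
○○○○○○○
○○○○○○○
[4] ○○○○○○○
○○○○○○○
○○○○○○○
○○○○○○○
○○○^●○○
○○○●●○○
○○○○○○○
○○○○○○○
[5] ○○○○○○○
○○○○○○○
○○○○○○○
○○○○○○○
○○<○●○○
○○○●●○○
○○○○○○○
○○○○○○○
[6] ○○○○○○○
○○○○○○○
○○○○○○○
○○^○○○○
○○●○●○○
○○○●●○○
○○○○○○○
○○○○○○○
[7] ○○○○○○○
○○○○○○○
○○○○○○○
○○●>○○○
○○●○●○○
○○○●●○○
○○○○○○○
○○○○○○○
[8] ○○○○○○○
○○○○○○○
○○○○○○○
○○●●○○○
○○●v●○○
○○○●●○○
○○○○○○○
○○○○○○○
[9] ○○○○○○○
○○○○○○○
○○○○○○○
○○●●○○○
○○<●●○○
○○○●●○○
○○○○○○○
○○○○○○○
[10] ○○○○○○○
○○○○○○○
○○○○○○○
○○●●○○○
○○○●●○○
○○v●●○○
○○○○○○○
○○○○○○○
[11] ○○○○○○○
○○○○○○○
○○○○○○○
○○●●○○○
○○○●●○○
○<●●●○○
○○○○○○○
○○○○○○○
[12] ○○○○○○○
○○○○○○○
○○○○○○○
○○●●○○○
○^○●●○○
○●●●●○○
○○○○○○○
○○○○○○○
[13] ○○○○○○○
○○○○○○○
○○○○○○○
○○●●○○○
○●>●●○○
○●●●●○○
○○○○○○○
○○○○○○○
[14] ○○○○○○○
○○○○○○○
○○○○○○○
○○●●○○○
○●●●●○○
○●v●●○○
○○○○○○○
○○○○○○○
[15] ○○○○○○○
○○○○○○○
○○○○○○○
○○●●○○○
○●●●●○○
○●○>●○○
○○○○○○○
○○○○○○○
[16] ○○○○○○○
○○○○○○○
○○○○○○○
○○●●○○○
○●●^●○○
○●○○●○○
○○○○○○○
○○○○○○○
[17] ○○○○○○○
○○○○○○○
○○○○○○○
○○●●○○○
○●<○●○○
○●○○●○○
○○○○○○○
○○○○○○○
[18] ○○○○○○○
○○○○○○○
○○○○○○○
○○●●○○○
○●○○●○○
○●v○●○○
○○○○○○○
○○○○○○○
[19] ○○○○○○○
○○○○○○○
○○○○○○○
○○●●○○○
○●○○●○○
○<●○●○○
○○○○○○○
○○○○○○○
[20] ○○○○○○○
○○○○○○○
○○○○○○○
○○●●○○○
○●○○●○○
○○●○●○○
○v○○○○○
○○○○○○○
[21] ○○○○○○○
○○○○○○○
○○○○○○○
○○●●○○○
○●○○●○○
○○●○●○○
<●○○○○○
○○○○○○○
[22] ○○○○○○○
○○○○○○○
○○○○○○○
○○●●○○○
○●○○●○○
^○●○●○○
●●○○○○○
○○○○○○○
[23] ○○○○○○○
○○○○○○○
○○○○○○○
○○●●○○○
○●○○●○○
●>●○●○○
●●○○○○○
○○○○○○○
[24] ○○○○○○○
○○○○○○○
○○○○○○○
○○●●○○○
○●○○●○○
●●●○●○○
●v○○○○○
○○○○○○○
[25] ○○○○○○○
○○○○○○○
○○○○○○○
○○●●○○○
○●○○●○○
●●●○●○○
●○>○○○○
○○○○○○○
[26] ○○○○○○○
○○○○○○○
○○○○○○○
○○●●○○○
○●○○●○○
●●●○●○○
●○●○○○○
○○v○○○○
[27] ○○○○○○○
○○○○○○○
○○○○○○○
○○●●○○○
○●○○●○○
●●●○●○○
●○●○○○○
○<●○○○○
[28] ○○○○○○○
○○○○○○○
○○○○○○○
○○●●○○○
○●○○●○○
●●●○●○○
●^●○○○○
○●●○○○○
[29] ○○○○○○○
○○○○○○○
○○○○○○○
○○●●○○○
○●○○●○○
●●●○●○○
●●>○○○○
○●●○○○○
[30] ○○○○○○○
○○○○○○○
○○○○○○○
○○●●○○○
○●○○●○○
●●^○●○○
●●○○○○○
○●●○○○○
[31] ○○○○○○○
○○○○○○○
○○○○○○○
○○●●○○○
○●○○●○○
●<○○●○○
●●○○○○○
○●●○○○○
[32] ○○○○○○○
○○○○○○○
○○○○○○○
○○●●○○○
○●○○●○○
●○○○●○○
●v○○○○○
○●●○○○○
[33] ○○○○○○○
○○○○○○○
○○○○○○○
○○●●○○○
○●○○●○○
●○○○●○○
●○>○○○○
○●●○○○○
[34] ○○○○○○○
○○○○○○○
○○○○○○○
○○●●○○○
○●○○●○○
●○○○●○○
●○●○○○○
○●v○○○○
[35] ○○○○○○○
○○○○○○○
○○○○○○○
○○●●○○○
○●○○●○○
●○○○●○○
●○●○○○○
○●○>○○○
[36] ○○○v○○○
○○○○○○○
○○○○○○○
○○●●○○○
○●○○●○○
●○○○●○○
●○●○○○○
○●○●○○○
[37] ○○<●○○○
○○○○○○○
○○○○○○○
○○●●○○○
○●○○●○○
●○○○●○○
●○●○○○○
○●○●○○○
[38] ○○●●○○○
○○○○○○○
○○○○○○○
○○●●○○○
○●○○●○○
●○○○●○○
●○●○○○○
○●^●○○○
[39] ○○●●○○○
○○○○○○○
○○○○○○○
○○●●○○○
○●○○●○○
●○○○●○○
●○●○○○○
○●●>○○○
[40] ○○●●○○○
○○○○○○○
○○○○○○○
○○●●○○○
○●○○●○○
●○○○●○○
●○●^○○○
○●●○○○○

north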